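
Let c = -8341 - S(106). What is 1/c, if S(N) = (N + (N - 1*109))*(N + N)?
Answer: -1/30177 ≈ -3.3138e-5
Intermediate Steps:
S(N) = 2*N*(-109 + 2*N) (S(N) = (N + (N - 109))*(2*N) = (N + (-109 + N))*(2*N) = (-109 + 2*N)*(2*N) = 2*N*(-109 + 2*N))
c = -30177 (c = -8341 - 2*106*(-109 + 2*106) = -8341 - 2*106*(-109 + 212) = -8341 - 2*106*103 = -8341 - 1*21836 = -8341 - 21836 = -30177)
1/c = 1/(-30177) = -1/30177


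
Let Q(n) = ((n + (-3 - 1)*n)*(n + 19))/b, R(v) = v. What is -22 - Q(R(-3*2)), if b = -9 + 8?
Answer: 212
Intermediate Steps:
b = -1
Q(n) = 3*n*(19 + n) (Q(n) = ((n + (-3 - 1)*n)*(n + 19))/(-1) = ((n - 4*n)*(19 + n))*(-1) = ((-3*n)*(19 + n))*(-1) = -3*n*(19 + n)*(-1) = 3*n*(19 + n))
-22 - Q(R(-3*2)) = -22 - 3*(-3*2)*(19 - 3*2) = -22 - 3*(-6)*(19 - 6) = -22 - 3*(-6)*13 = -22 - 1*(-234) = -22 + 234 = 212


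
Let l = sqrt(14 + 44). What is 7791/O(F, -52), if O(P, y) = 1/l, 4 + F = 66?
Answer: 7791*sqrt(58) ≈ 59335.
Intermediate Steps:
F = 62 (F = -4 + 66 = 62)
l = sqrt(58) ≈ 7.6158
O(P, y) = sqrt(58)/58 (O(P, y) = 1/(sqrt(58)) = sqrt(58)/58)
7791/O(F, -52) = 7791/((sqrt(58)/58)) = 7791*sqrt(58)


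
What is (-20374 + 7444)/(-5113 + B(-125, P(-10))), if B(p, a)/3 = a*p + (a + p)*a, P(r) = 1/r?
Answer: 1293000/503797 ≈ 2.5665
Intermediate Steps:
B(p, a) = 3*a*p + 3*a*(a + p) (B(p, a) = 3*(a*p + (a + p)*a) = 3*(a*p + a*(a + p)) = 3*a*p + 3*a*(a + p))
(-20374 + 7444)/(-5113 + B(-125, P(-10))) = (-20374 + 7444)/(-5113 + 3*(1/(-10) + 2*(-125))/(-10)) = -12930/(-5113 + 3*(-⅒)*(-⅒ - 250)) = -12930/(-5113 + 3*(-⅒)*(-2501/10)) = -12930/(-5113 + 7503/100) = -12930/(-503797/100) = -12930*(-100/503797) = 1293000/503797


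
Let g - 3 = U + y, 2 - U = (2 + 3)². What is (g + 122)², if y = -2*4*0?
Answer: 10404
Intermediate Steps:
U = -23 (U = 2 - (2 + 3)² = 2 - 1*5² = 2 - 1*25 = 2 - 25 = -23)
y = 0 (y = -8*0 = 0)
g = -20 (g = 3 + (-23 + 0) = 3 - 23 = -20)
(g + 122)² = (-20 + 122)² = 102² = 10404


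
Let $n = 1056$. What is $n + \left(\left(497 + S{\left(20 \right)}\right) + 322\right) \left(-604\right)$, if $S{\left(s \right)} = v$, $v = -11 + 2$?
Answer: $-488184$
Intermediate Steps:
$v = -9$
$S{\left(s \right)} = -9$
$n + \left(\left(497 + S{\left(20 \right)}\right) + 322\right) \left(-604\right) = 1056 + \left(\left(497 - 9\right) + 322\right) \left(-604\right) = 1056 + \left(488 + 322\right) \left(-604\right) = 1056 + 810 \left(-604\right) = 1056 - 489240 = -488184$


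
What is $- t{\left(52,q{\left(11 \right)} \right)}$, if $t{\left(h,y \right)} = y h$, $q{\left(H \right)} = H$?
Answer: $-572$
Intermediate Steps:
$t{\left(h,y \right)} = h y$
$- t{\left(52,q{\left(11 \right)} \right)} = - 52 \cdot 11 = \left(-1\right) 572 = -572$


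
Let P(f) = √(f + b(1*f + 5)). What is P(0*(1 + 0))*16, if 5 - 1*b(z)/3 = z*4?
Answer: 48*I*√5 ≈ 107.33*I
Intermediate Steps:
b(z) = 15 - 12*z (b(z) = 15 - 3*z*4 = 15 - 12*z)
P(f) = √(-45 - 11*f) (P(f) = √(f + (15 - 12*(1*f + 5))) = √(f + (15 - 12*(f + 5))) = √(f + (15 - 12*(5 + f))) = √(f + (15 + (-60 - 12*f))) = √(f + (-45 - 12*f)) = √(-45 - 11*f))
P(0*(1 + 0))*16 = √(-45 - 0*(1 + 0))*16 = √(-45 - 0)*16 = √(-45 - 11*0)*16 = √(-45 + 0)*16 = √(-45)*16 = (3*I*√5)*16 = 48*I*√5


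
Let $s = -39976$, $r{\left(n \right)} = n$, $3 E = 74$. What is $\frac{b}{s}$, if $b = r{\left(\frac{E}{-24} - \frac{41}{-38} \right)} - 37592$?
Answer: $\frac{25712893}{27343584} \approx 0.94036$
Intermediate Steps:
$E = \frac{74}{3}$ ($E = \frac{1}{3} \cdot 74 = \frac{74}{3} \approx 24.667$)
$b = - \frac{25712893}{684}$ ($b = \left(\frac{74}{3 \left(-24\right)} - \frac{41}{-38}\right) - 37592 = \left(\frac{74}{3} \left(- \frac{1}{24}\right) - - \frac{41}{38}\right) - 37592 = \left(- \frac{37}{36} + \frac{41}{38}\right) - 37592 = \frac{35}{684} - 37592 = - \frac{25712893}{684} \approx -37592.0$)
$\frac{b}{s} = - \frac{25712893}{684 \left(-39976\right)} = \left(- \frac{25712893}{684}\right) \left(- \frac{1}{39976}\right) = \frac{25712893}{27343584}$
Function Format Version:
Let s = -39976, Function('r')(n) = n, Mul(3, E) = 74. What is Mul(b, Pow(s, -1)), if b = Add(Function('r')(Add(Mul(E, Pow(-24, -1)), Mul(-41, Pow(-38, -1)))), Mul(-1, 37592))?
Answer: Rational(25712893, 27343584) ≈ 0.94036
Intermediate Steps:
E = Rational(74, 3) (E = Mul(Rational(1, 3), 74) = Rational(74, 3) ≈ 24.667)
b = Rational(-25712893, 684) (b = Add(Add(Mul(Rational(74, 3), Pow(-24, -1)), Mul(-41, Pow(-38, -1))), Mul(-1, 37592)) = Add(Add(Mul(Rational(74, 3), Rational(-1, 24)), Mul(-41, Rational(-1, 38))), -37592) = Add(Add(Rational(-37, 36), Rational(41, 38)), -37592) = Add(Rational(35, 684), -37592) = Rational(-25712893, 684) ≈ -37592.)
Mul(b, Pow(s, -1)) = Mul(Rational(-25712893, 684), Pow(-39976, -1)) = Mul(Rational(-25712893, 684), Rational(-1, 39976)) = Rational(25712893, 27343584)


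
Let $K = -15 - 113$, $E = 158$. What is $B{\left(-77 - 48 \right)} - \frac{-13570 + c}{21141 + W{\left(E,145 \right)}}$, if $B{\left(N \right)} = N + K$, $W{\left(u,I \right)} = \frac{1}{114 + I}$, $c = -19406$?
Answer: $- \frac{86047861}{342220} \approx -251.44$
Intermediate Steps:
$K = -128$ ($K = -15 - 113 = -128$)
$B{\left(N \right)} = -128 + N$ ($B{\left(N \right)} = N - 128 = -128 + N$)
$B{\left(-77 - 48 \right)} - \frac{-13570 + c}{21141 + W{\left(E,145 \right)}} = \left(-128 - 125\right) - \frac{-13570 - 19406}{21141 + \frac{1}{114 + 145}} = \left(-128 - 125\right) - - \frac{32976}{21141 + \frac{1}{259}} = -253 - - \frac{32976}{21141 + \frac{1}{259}} = -253 - - \frac{32976}{\frac{5475520}{259}} = -253 - \left(-32976\right) \frac{259}{5475520} = -253 - - \frac{533799}{342220} = -253 + \frac{533799}{342220} = - \frac{86047861}{342220}$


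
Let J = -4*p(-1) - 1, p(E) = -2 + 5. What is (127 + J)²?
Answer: 12996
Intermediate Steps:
p(E) = 3
J = -13 (J = -4*3 - 1 = -12 - 1 = -13)
(127 + J)² = (127 - 13)² = 114² = 12996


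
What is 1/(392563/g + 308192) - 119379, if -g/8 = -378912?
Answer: -111526436729774409/934221569395 ≈ -1.1938e+5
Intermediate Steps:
g = 3031296 (g = -8*(-378912) = 3031296)
1/(392563/g + 308192) - 119379 = 1/(392563/3031296 + 308192) - 119379 = 1/(934221569395/3031296) - 119379 = 3031296/934221569395 - 119379 = -111526436729774409/934221569395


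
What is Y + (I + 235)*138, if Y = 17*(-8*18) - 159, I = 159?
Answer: 51765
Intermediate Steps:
Y = -2607 (Y = 17*(-144) - 159 = -2448 - 159 = -2607)
Y + (I + 235)*138 = -2607 + (159 + 235)*138 = -2607 + 394*138 = -2607 + 54372 = 51765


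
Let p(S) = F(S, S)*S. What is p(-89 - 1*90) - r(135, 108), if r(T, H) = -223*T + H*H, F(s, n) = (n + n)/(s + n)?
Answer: 18262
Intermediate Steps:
F(s, n) = 2*n/(n + s) (F(s, n) = (2*n)/(n + s) = 2*n/(n + s))
r(T, H) = H² - 223*T (r(T, H) = -223*T + H² = H² - 223*T)
p(S) = S (p(S) = (2*S/(S + S))*S = (2*S/((2*S)))*S = (2*S*(1/(2*S)))*S = 1*S = S)
p(-89 - 1*90) - r(135, 108) = (-89 - 1*90) - (108² - 223*135) = (-89 - 90) - (11664 - 30105) = -179 - 1*(-18441) = -179 + 18441 = 18262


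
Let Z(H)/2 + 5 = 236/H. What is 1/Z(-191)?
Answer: -191/2382 ≈ -0.080185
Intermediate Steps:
Z(H) = -10 + 472/H (Z(H) = -10 + 2*(236/H) = -10 + 472/H)
1/Z(-191) = 1/(-10 + 472/(-191)) = 1/(-10 + 472*(-1/191)) = 1/(-10 - 472/191) = 1/(-2382/191) = -191/2382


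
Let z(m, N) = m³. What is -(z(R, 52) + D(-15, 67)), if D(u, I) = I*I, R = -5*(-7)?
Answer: -47364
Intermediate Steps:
R = 35
D(u, I) = I²
-(z(R, 52) + D(-15, 67)) = -(35³ + 67²) = -(42875 + 4489) = -1*47364 = -47364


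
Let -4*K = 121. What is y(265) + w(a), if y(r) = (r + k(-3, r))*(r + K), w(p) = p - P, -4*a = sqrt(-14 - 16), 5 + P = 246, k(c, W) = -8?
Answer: 240359/4 - I*sqrt(30)/4 ≈ 60090.0 - 1.3693*I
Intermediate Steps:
P = 241 (P = -5 + 246 = 241)
K = -121/4 (K = -1/4*121 = -121/4 ≈ -30.250)
a = -I*sqrt(30)/4 (a = -sqrt(-14 - 16)/4 = -I*sqrt(30)/4 ≈ -1.3693*I)
w(p) = -241 + p (w(p) = p - 1*241 = p - 241 = -241 + p)
y(r) = (-8 + r)*(-121/4 + r) (y(r) = (r - 8)*(r - 121/4) = (-8 + r)*(-121/4 + r))
y(265) + w(a) = (242 + 265**2 - 153/4*265) + (-241 - I*sqrt(30)/4) = (242 + 70225 - 40545/4) + (-241 - I*sqrt(30)/4) = 241323/4 + (-241 - I*sqrt(30)/4) = 240359/4 - I*sqrt(30)/4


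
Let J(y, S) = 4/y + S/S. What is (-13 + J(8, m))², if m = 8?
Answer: 529/4 ≈ 132.25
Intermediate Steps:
J(y, S) = 1 + 4/y (J(y, S) = 4/y + 1 = 1 + 4/y)
(-13 + J(8, m))² = (-13 + (4 + 8)/8)² = (-13 + (⅛)*12)² = (-13 + 3/2)² = (-23/2)² = 529/4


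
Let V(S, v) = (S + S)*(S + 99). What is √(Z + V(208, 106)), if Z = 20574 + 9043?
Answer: 3*√17481 ≈ 396.65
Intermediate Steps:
V(S, v) = 2*S*(99 + S) (V(S, v) = (2*S)*(99 + S) = 2*S*(99 + S))
Z = 29617
√(Z + V(208, 106)) = √(29617 + 2*208*(99 + 208)) = √(29617 + 2*208*307) = √(29617 + 127712) = √157329 = 3*√17481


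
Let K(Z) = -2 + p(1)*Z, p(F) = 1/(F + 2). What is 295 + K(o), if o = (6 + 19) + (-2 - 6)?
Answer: 896/3 ≈ 298.67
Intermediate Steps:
o = 17 (o = 25 - 8 = 17)
p(F) = 1/(2 + F)
K(Z) = -2 + Z/3 (K(Z) = -2 + Z/(2 + 1) = -2 + Z/3)
295 + K(o) = 295 + (-2 + (⅓)*17) = 295 + (-2 + 17/3) = 295 + 11/3 = 896/3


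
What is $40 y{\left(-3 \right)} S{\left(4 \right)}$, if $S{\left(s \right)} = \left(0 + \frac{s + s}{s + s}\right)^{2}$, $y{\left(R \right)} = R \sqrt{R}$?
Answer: $- 120 i \sqrt{3} \approx - 207.85 i$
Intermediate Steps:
$y{\left(R \right)} = R^{\frac{3}{2}}$
$S{\left(s \right)} = 1$ ($S{\left(s \right)} = \left(0 + \frac{2 s}{2 s}\right)^{2} = \left(0 + 2 s \frac{1}{2 s}\right)^{2} = \left(0 + 1\right)^{2} = 1^{2} = 1$)
$40 y{\left(-3 \right)} S{\left(4 \right)} = 40 \left(-3\right)^{\frac{3}{2}} \cdot 1 = 40 \left(- 3 i \sqrt{3}\right) 1 = - 120 i \sqrt{3} \cdot 1 = - 120 i \sqrt{3}$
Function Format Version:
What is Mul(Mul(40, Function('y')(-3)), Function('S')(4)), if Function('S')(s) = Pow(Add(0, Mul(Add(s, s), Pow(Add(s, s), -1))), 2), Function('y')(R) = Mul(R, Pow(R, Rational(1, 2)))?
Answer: Mul(-120, I, Pow(3, Rational(1, 2))) ≈ Mul(-207.85, I)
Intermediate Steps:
Function('y')(R) = Pow(R, Rational(3, 2))
Function('S')(s) = 1 (Function('S')(s) = Pow(Add(0, Mul(Mul(2, s), Pow(Mul(2, s), -1))), 2) = Pow(Add(0, Mul(Mul(2, s), Mul(Rational(1, 2), Pow(s, -1)))), 2) = Pow(Add(0, 1), 2) = Pow(1, 2) = 1)
Mul(Mul(40, Function('y')(-3)), Function('S')(4)) = Mul(Mul(40, Pow(-3, Rational(3, 2))), 1) = Mul(Mul(40, Mul(-3, I, Pow(3, Rational(1, 2)))), 1) = Mul(Mul(-120, I, Pow(3, Rational(1, 2))), 1) = Mul(-120, I, Pow(3, Rational(1, 2)))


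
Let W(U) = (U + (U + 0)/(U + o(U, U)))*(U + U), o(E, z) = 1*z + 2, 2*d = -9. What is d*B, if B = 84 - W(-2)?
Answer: -360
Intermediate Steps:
d = -9/2 (d = (½)*(-9) = -9/2 ≈ -4.5000)
o(E, z) = 2 + z (o(E, z) = z + 2 = 2 + z)
W(U) = 2*U*(U + U/(2 + 2*U)) (W(U) = (U + (U + 0)/(U + (2 + U)))*(U + U) = (U + U/(2 + 2*U))*(2*U) = 2*U*(U + U/(2 + 2*U)))
B = 80 (B = 84 - (-2)²*(3 + 2*(-2))/(1 - 2) = 84 - 4*(3 - 4)/(-1) = 84 - 4*(-1)*(-1) = 84 - 1*4 = 84 - 4 = 80)
d*B = -9/2*80 = -360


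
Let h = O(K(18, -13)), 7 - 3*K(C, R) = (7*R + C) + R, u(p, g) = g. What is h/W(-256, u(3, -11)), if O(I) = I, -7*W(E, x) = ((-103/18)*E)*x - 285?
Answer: 1953/147589 ≈ 0.013233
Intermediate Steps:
W(E, x) = 285/7 + 103*E*x/126 (W(E, x) = -(((-103/18)*E)*x - 285)/7 = -(((-103*1/18)*E)*x - 285)/7 = -((-103*E/18)*x - 285)/7 = -(-103*E*x/18 - 285)/7 = -(-285 - 103*E*x/18)/7 = 285/7 + 103*E*x/126)
K(C, R) = 7/3 - 8*R/3 - C/3 (K(C, R) = 7/3 - ((7*R + C) + R)/3 = 7/3 - ((C + 7*R) + R)/3 = 7/3 - (C + 8*R)/3 = 7/3 + (-8*R/3 - C/3) = 7/3 - 8*R/3 - C/3)
h = 31 (h = 7/3 - 8/3*(-13) - ⅓*18 = 7/3 + 104/3 - 6 = 31)
h/W(-256, u(3, -11)) = 31/(285/7 + (103/126)*(-256)*(-11)) = 31/(285/7 + 145024/63) = 31/(147589/63) = 31*(63/147589) = 1953/147589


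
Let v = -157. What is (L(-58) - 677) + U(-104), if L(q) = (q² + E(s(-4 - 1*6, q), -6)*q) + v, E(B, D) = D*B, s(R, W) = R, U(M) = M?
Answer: -1054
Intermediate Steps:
E(B, D) = B*D
L(q) = -157 + q² + 60*q (L(q) = (q² + ((-4 - 1*6)*(-6))*q) - 157 = (q² + ((-4 - 6)*(-6))*q) - 157 = (q² + (-10*(-6))*q) - 157 = (q² + 60*q) - 157 = -157 + q² + 60*q)
(L(-58) - 677) + U(-104) = ((-157 + (-58)² + 60*(-58)) - 677) - 104 = ((-157 + 3364 - 3480) - 677) - 104 = (-273 - 677) - 104 = -950 - 104 = -1054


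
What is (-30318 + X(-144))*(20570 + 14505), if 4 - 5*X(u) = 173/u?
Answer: -153124900165/144 ≈ -1.0634e+9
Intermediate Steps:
X(u) = ⅘ - 173/(5*u)
(-30318 + X(-144))*(20570 + 14505) = (-30318 + (⅕)*(-173 + 4*(-144))/(-144))*(20570 + 14505) = (-30318 + (⅕)*(-1/144)*(-173 - 576))*35075 = (-30318 + (⅕)*(-1/144)*(-749))*35075 = (-30318 + 749/720)*35075 = -21828211/720*35075 = -153124900165/144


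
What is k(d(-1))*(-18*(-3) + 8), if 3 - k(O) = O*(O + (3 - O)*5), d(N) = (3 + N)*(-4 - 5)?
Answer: 97278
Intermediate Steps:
d(N) = -27 - 9*N (d(N) = (3 + N)*(-9) = -27 - 9*N)
k(O) = 3 - O*(15 - 4*O) (k(O) = 3 - O*(O + (3 - O)*5) = 3 - O*(O + (15 - 5*O)) = 3 - O*(15 - 4*O))
k(d(-1))*(-18*(-3) + 8) = (3 - 15*(-27 - 9*(-1)) + 4*(-27 - 9*(-1))**2)*(-18*(-3) + 8) = (3 - 15*(-27 + 9) + 4*(-27 + 9)**2)*(54 + 8) = (3 - 15*(-18) + 4*(-18)**2)*62 = (3 + 270 + 4*324)*62 = (3 + 270 + 1296)*62 = 1569*62 = 97278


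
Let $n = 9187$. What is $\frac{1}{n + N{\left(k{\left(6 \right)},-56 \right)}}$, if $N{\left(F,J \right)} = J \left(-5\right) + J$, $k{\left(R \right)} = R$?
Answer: $\frac{1}{9411} \approx 0.00010626$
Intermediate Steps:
$N{\left(F,J \right)} = - 4 J$ ($N{\left(F,J \right)} = - 5 J + J = - 4 J$)
$\frac{1}{n + N{\left(k{\left(6 \right)},-56 \right)}} = \frac{1}{9187 - -224} = \frac{1}{9187 + 224} = \frac{1}{9411}$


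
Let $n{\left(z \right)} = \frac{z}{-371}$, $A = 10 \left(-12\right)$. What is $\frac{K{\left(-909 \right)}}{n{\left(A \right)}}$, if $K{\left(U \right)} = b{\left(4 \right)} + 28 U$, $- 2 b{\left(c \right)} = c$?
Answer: $- \frac{4721717}{60} \approx -78695.0$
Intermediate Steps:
$A = -120$
$b{\left(c \right)} = - \frac{c}{2}$
$n{\left(z \right)} = - \frac{z}{371}$ ($n{\left(z \right)} = z \left(- \frac{1}{371}\right) = - \frac{z}{371}$)
$K{\left(U \right)} = -2 + 28 U$ ($K{\left(U \right)} = \left(- \frac{1}{2}\right) 4 + 28 U = -2 + 28 U$)
$\frac{K{\left(-909 \right)}}{n{\left(A \right)}} = \frac{-2 + 28 \left(-909\right)}{\left(- \frac{1}{371}\right) \left(-120\right)} = \frac{-2 - 25452}{\frac{120}{371}} = \left(-25454\right) \frac{371}{120} = - \frac{4721717}{60}$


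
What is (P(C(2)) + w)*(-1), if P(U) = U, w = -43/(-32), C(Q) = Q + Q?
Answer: -171/32 ≈ -5.3438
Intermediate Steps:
C(Q) = 2*Q
w = 43/32 (w = -43*(-1/32) = 43/32 ≈ 1.3438)
(P(C(2)) + w)*(-1) = (2*2 + 43/32)*(-1) = (4 + 43/32)*(-1) = (171/32)*(-1) = -171/32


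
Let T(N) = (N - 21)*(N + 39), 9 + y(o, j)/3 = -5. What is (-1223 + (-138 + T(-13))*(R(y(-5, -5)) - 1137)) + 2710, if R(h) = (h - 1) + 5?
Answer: 1202337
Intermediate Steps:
y(o, j) = -42 (y(o, j) = -27 + 3*(-5) = -27 - 15 = -42)
R(h) = 4 + h (R(h) = (-1 + h) + 5 = 4 + h)
T(N) = (-21 + N)*(39 + N)
(-1223 + (-138 + T(-13))*(R(y(-5, -5)) - 1137)) + 2710 = (-1223 + (-138 + (-819 + (-13)² + 18*(-13)))*((4 - 42) - 1137)) + 2710 = (-1223 + (-138 + (-819 + 169 - 234))*(-38 - 1137)) + 2710 = (-1223 + (-138 - 884)*(-1175)) + 2710 = (-1223 - 1022*(-1175)) + 2710 = (-1223 + 1200850) + 2710 = 1199627 + 2710 = 1202337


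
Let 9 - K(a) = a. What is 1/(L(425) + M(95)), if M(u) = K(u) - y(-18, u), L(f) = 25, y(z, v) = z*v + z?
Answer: 1/1667 ≈ 0.00059988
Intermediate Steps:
y(z, v) = z + v*z (y(z, v) = v*z + z = z + v*z)
K(a) = 9 - a
M(u) = 27 + 17*u (M(u) = (9 - u) - (-18)*(1 + u) = (9 - u) - (-18 - 18*u) = (9 - u) + (18 + 18*u) = 27 + 17*u)
1/(L(425) + M(95)) = 1/(25 + (27 + 17*95)) = 1/(25 + (27 + 1615)) = 1/(25 + 1642) = 1/1667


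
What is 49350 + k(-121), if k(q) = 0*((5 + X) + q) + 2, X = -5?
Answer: 49352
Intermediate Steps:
k(q) = 2 (k(q) = 0*((5 - 5) + q) + 2 = 0*(0 + q) + 2 = 0*q + 2 = 0 + 2 = 2)
49350 + k(-121) = 49350 + 2 = 49352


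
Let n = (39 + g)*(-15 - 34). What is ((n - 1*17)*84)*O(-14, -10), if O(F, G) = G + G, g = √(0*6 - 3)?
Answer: 3239040 + 82320*I*√3 ≈ 3.239e+6 + 1.4258e+5*I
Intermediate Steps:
g = I*√3 (g = √(0 - 3) = √(-3) = I*√3 ≈ 1.732*I)
O(F, G) = 2*G
n = -1911 - 49*I*√3 (n = (39 + I*√3)*(-15 - 34) = (39 + I*√3)*(-49) = -1911 - 49*I*√3 ≈ -1911.0 - 84.87*I)
((n - 1*17)*84)*O(-14, -10) = (((-1911 - 49*I*√3) - 1*17)*84)*(2*(-10)) = (((-1911 - 49*I*√3) - 17)*84)*(-20) = ((-1928 - 49*I*√3)*84)*(-20) = (-161952 - 4116*I*√3)*(-20) = 3239040 + 82320*I*√3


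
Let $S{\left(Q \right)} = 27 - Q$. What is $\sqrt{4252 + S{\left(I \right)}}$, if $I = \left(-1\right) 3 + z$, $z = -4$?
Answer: $\sqrt{4286} \approx 65.468$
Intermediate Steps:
$I = -7$ ($I = \left(-1\right) 3 - 4 = -3 - 4 = -7$)
$\sqrt{4252 + S{\left(I \right)}} = \sqrt{4252 + \left(27 - -7\right)} = \sqrt{4252 + \left(27 + 7\right)} = \sqrt{4252 + 34} = \sqrt{4286}$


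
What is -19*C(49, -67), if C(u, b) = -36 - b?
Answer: -589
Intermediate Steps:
-19*C(49, -67) = -19*(-36 - 1*(-67)) = -19*(-36 + 67) = -19*31 = -589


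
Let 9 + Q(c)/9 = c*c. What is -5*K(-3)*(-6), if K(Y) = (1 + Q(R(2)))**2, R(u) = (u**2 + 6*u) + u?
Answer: 241286880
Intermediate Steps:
R(u) = u**2 + 7*u
Q(c) = -81 + 9*c**2 (Q(c) = -81 + 9*(c*c) = -81 + 9*c**2)
K(Y) = 8042896 (K(Y) = (1 + (-81 + 9*(2*(7 + 2))**2))**2 = (1 + (-81 + 9*(2*9)**2))**2 = (1 + (-81 + 9*18**2))**2 = (1 + (-81 + 9*324))**2 = (1 + (-81 + 2916))**2 = (1 + 2835)**2 = 2836**2 = 8042896)
-5*K(-3)*(-6) = -5*8042896*(-6) = -40214480*(-6) = 241286880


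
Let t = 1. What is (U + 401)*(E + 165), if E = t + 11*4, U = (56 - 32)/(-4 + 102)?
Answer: 589830/7 ≈ 84261.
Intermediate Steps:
U = 12/49 (U = 24/98 = 24*(1/98) = 12/49 ≈ 0.24490)
E = 45 (E = 1 + 11*4 = 1 + 44 = 45)
(U + 401)*(E + 165) = (12/49 + 401)*(45 + 165) = (19661/49)*210 = 589830/7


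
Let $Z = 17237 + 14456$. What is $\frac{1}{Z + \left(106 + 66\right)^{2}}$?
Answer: $\frac{1}{61277} \approx 1.6319 \cdot 10^{-5}$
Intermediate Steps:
$Z = 31693$
$\frac{1}{Z + \left(106 + 66\right)^{2}} = \frac{1}{31693 + \left(106 + 66\right)^{2}} = \frac{1}{31693 + 172^{2}} = \frac{1}{31693 + 29584} = \frac{1}{61277}$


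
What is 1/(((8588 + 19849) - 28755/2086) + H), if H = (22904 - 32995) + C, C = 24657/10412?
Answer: 10859716/199108368457 ≈ 5.4542e-5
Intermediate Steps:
C = 24657/10412 (C = 24657*(1/10412) = 24657/10412 ≈ 2.3681)
H = -105042835/10412 (H = (22904 - 32995) + 24657/10412 = -10091 + 24657/10412 = -105042835/10412 ≈ -10089.)
1/(((8588 + 19849) - 28755/2086) + H) = 1/(((8588 + 19849) - 28755/2086) - 105042835/10412) = 1/((28437 - 28755*1/2086) - 105042835/10412) = 1/((28437 - 28755/2086) - 105042835/10412) = 1/(59290827/2086 - 105042835/10412) = 1/(199108368457/10859716) = 10859716/199108368457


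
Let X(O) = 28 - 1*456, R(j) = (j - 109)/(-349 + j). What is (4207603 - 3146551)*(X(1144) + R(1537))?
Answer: -14944210052/33 ≈ -4.5285e+8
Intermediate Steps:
R(j) = (-109 + j)/(-349 + j)
X(O) = -428 (X(O) = 28 - 456 = -428)
(4207603 - 3146551)*(X(1144) + R(1537)) = (4207603 - 3146551)*(-428 + (-109 + 1537)/(-349 + 1537)) = 1061052*(-428 + 1428/1188) = 1061052*(-428 + (1/1188)*1428) = 1061052*(-428 + 119/99) = 1061052*(-42253/99) = -14944210052/33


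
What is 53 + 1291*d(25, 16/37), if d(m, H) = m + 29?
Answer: 69767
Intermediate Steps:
d(m, H) = 29 + m
53 + 1291*d(25, 16/37) = 53 + 1291*(29 + 25) = 53 + 1291*54 = 53 + 69714 = 69767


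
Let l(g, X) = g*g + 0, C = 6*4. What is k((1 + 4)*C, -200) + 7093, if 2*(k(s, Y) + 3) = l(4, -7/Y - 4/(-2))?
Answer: 7098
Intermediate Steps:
C = 24
l(g, X) = g**2 (l(g, X) = g**2 + 0 = g**2)
k(s, Y) = 5 (k(s, Y) = -3 + (1/2)*4**2 = -3 + (1/2)*16 = -3 + 8 = 5)
k((1 + 4)*C, -200) + 7093 = 5 + 7093 = 7098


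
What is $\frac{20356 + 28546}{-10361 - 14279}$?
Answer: $- \frac{3493}{1760} \approx -1.9847$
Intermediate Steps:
$\frac{20356 + 28546}{-10361 - 14279} = \frac{48902}{-24640} = 48902 \left(- \frac{1}{24640}\right) = - \frac{3493}{1760}$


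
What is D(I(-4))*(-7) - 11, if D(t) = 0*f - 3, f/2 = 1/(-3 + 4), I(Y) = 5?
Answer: 10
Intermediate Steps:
f = 2 (f = 2/(-3 + 4) = 2/1 = 2*1 = 2)
D(t) = -3 (D(t) = 0*2 - 3 = 0 - 3 = -3)
D(I(-4))*(-7) - 11 = -3*(-7) - 11 = 21 - 11 = 10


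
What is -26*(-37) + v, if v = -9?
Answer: 953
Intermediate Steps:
-26*(-37) + v = -26*(-37) - 9 = 962 - 9 = 953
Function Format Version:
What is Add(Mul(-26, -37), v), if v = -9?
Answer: 953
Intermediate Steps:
Add(Mul(-26, -37), v) = Add(Mul(-26, -37), -9) = Add(962, -9) = 953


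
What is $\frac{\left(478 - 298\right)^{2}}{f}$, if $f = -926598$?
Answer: $- \frac{5400}{154433} \approx -0.034967$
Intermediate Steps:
$\frac{\left(478 - 298\right)^{2}}{f} = \frac{\left(478 - 298\right)^{2}}{-926598} = 180^{2} \left(- \frac{1}{926598}\right) = 32400 \left(- \frac{1}{926598}\right) = - \frac{5400}{154433}$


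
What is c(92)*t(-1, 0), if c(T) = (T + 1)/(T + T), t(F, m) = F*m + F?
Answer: -93/184 ≈ -0.50543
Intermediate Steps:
t(F, m) = F + F*m
c(T) = (1 + T)/(2*T) (c(T) = (1 + T)/((2*T)) = (1 + T)*(1/(2*T)) = (1 + T)/(2*T))
c(92)*t(-1, 0) = ((1/2)*(1 + 92)/92)*(-(1 + 0)) = ((1/2)*(1/92)*93)*(-1*1) = (93/184)*(-1) = -93/184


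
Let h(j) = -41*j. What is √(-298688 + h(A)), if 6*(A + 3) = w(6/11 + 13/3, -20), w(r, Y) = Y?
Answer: I*√2685855/3 ≈ 546.29*I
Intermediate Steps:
A = -19/3 (A = -3 + (⅙)*(-20) = -3 - 10/3 = -19/3 ≈ -6.3333)
√(-298688 + h(A)) = √(-298688 - 41*(-19/3)) = √(-298688 + 779/3) = √(-895285/3) = I*√2685855/3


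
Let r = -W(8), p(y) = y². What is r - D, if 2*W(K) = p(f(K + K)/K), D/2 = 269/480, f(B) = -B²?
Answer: -123149/240 ≈ -513.12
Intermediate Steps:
D = 269/240 (D = 2*(269/480) = 269/240 ≈ 1.1208)
W(K) = 8*K² (W(K) = ((-(K + K)²)/K)²/2 = ((-(2*K)²)/K)²/2 = ((-4*K²)/K)²/2 = (-4*K)²/2 = (16*K²)/2 = 8*K²)
r = -512 (r = -8*8² = -8*64 = -1*512 = -512)
r - D = -512 - 1*269/240 = -512 - 269/240 = -123149/240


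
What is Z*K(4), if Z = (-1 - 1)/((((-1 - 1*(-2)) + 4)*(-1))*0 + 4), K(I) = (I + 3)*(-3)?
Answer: 21/2 ≈ 10.500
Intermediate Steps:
K(I) = -9 - 3*I (K(I) = (3 + I)*(-3) = -9 - 3*I)
Z = -½ (Z = -2/((((-1 + 2) + 4)*(-1))*0 + 4) = -2/(((1 + 4)*(-1))*0 + 4) = -2/((5*(-1))*0 + 4) = -2/(-5*0 + 4) = -2/(0 + 4) = -2/4 = -2*¼ = -½ ≈ -0.50000)
Z*K(4) = -(-9 - 3*4)/2 = -(-9 - 12)/2 = -½*(-21) = 21/2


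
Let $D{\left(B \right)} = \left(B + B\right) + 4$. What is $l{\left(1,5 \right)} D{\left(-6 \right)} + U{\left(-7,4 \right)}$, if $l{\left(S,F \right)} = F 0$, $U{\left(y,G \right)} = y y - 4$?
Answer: $45$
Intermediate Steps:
$U{\left(y,G \right)} = -4 + y^{2}$ ($U{\left(y,G \right)} = y^{2} - 4 = -4 + y^{2}$)
$l{\left(S,F \right)} = 0$
$D{\left(B \right)} = 4 + 2 B$ ($D{\left(B \right)} = 2 B + 4 = 4 + 2 B$)
$l{\left(1,5 \right)} D{\left(-6 \right)} + U{\left(-7,4 \right)} = 0 \left(4 + 2 \left(-6\right)\right) - \left(4 - \left(-7\right)^{2}\right) = 0 \left(4 - 12\right) + \left(-4 + 49\right) = 0 \left(-8\right) + 45 = 0 + 45 = 45$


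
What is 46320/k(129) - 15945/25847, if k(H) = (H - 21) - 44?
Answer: 74763285/103388 ≈ 723.13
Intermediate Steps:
k(H) = -65 + H (k(H) = (-21 + H) - 44 = -65 + H)
46320/k(129) - 15945/25847 = 46320/(-65 + 129) - 15945/25847 = 46320/64 - 15945*1/25847 = 46320*(1/64) - 15945/25847 = 2895/4 - 15945/25847 = 74763285/103388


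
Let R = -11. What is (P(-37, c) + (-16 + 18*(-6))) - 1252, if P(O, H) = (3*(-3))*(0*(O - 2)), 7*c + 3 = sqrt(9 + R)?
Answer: -1376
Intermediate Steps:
c = -3/7 + I*sqrt(2)/7 (c = -3/7 + sqrt(9 - 11)/7 = -3/7 + sqrt(-2)/7 = -3/7 + (I*sqrt(2))/7 = -3/7 + I*sqrt(2)/7 ≈ -0.42857 + 0.20203*I)
P(O, H) = 0 (P(O, H) = -0*(-2 + O) = -9*0 = 0)
(P(-37, c) + (-16 + 18*(-6))) - 1252 = (0 + (-16 + 18*(-6))) - 1252 = (0 + (-16 - 108)) - 1252 = (0 - 124) - 1252 = -124 - 1252 = -1376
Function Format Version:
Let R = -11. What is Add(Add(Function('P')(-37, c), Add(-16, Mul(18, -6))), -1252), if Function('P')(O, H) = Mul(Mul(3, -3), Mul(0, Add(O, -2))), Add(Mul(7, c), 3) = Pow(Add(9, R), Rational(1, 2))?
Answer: -1376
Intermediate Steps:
c = Add(Rational(-3, 7), Mul(Rational(1, 7), I, Pow(2, Rational(1, 2)))) (c = Add(Rational(-3, 7), Mul(Rational(1, 7), Pow(Add(9, -11), Rational(1, 2)))) = Add(Rational(-3, 7), Mul(Rational(1, 7), Pow(-2, Rational(1, 2)))) = Add(Rational(-3, 7), Mul(Rational(1, 7), Mul(I, Pow(2, Rational(1, 2))))) = Add(Rational(-3, 7), Mul(Rational(1, 7), I, Pow(2, Rational(1, 2)))) ≈ Add(-0.42857, Mul(0.20203, I)))
Function('P')(O, H) = 0 (Function('P')(O, H) = Mul(-9, Mul(0, Add(-2, O))) = Mul(-9, 0) = 0)
Add(Add(Function('P')(-37, c), Add(-16, Mul(18, -6))), -1252) = Add(Add(0, Add(-16, Mul(18, -6))), -1252) = Add(Add(0, Add(-16, -108)), -1252) = Add(Add(0, -124), -1252) = Add(-124, -1252) = -1376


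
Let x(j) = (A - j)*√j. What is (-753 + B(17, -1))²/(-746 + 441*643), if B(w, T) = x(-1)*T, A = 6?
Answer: 566960/282817 + 10542*I/282817 ≈ 2.0047 + 0.037275*I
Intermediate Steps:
x(j) = √j*(6 - j) (x(j) = (6 - j)*√j = √j*(6 - j))
B(w, T) = 7*I*T (B(w, T) = (√(-1)*(6 - 1*(-1)))*T = (I*(6 + 1))*T = (I*7)*T = (7*I)*T = 7*I*T)
(-753 + B(17, -1))²/(-746 + 441*643) = (-753 + 7*I*(-1))²/(-746 + 441*643) = (-753 - 7*I)²/(-746 + 283563) = (-753 - 7*I)²/282817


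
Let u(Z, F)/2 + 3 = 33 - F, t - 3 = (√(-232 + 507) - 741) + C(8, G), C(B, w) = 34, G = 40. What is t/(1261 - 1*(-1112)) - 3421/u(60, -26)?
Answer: -1170983/37968 + 5*√11/2373 ≈ -30.834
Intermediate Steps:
t = -704 + 5*√11 (t = 3 + ((√(-232 + 507) - 741) + 34) = 3 + ((√275 - 741) + 34) = 3 + ((5*√11 - 741) + 34) = 3 + ((-741 + 5*√11) + 34) = 3 + (-707 + 5*√11) = -704 + 5*√11 ≈ -687.42)
u(Z, F) = 60 - 2*F (u(Z, F) = -6 + 2*(33 - F) = -6 + (66 - 2*F) = 60 - 2*F)
t/(1261 - 1*(-1112)) - 3421/u(60, -26) = (-704 + 5*√11)/(1261 - 1*(-1112)) - 3421/(60 - 2*(-26)) = (-704 + 5*√11)/(1261 + 1112) - 3421/(60 + 52) = (-704 + 5*√11)/2373 - 3421/112 = (-704 + 5*√11)*(1/2373) - 3421*1/112 = (-704/2373 + 5*√11/2373) - 3421/112 = -1170983/37968 + 5*√11/2373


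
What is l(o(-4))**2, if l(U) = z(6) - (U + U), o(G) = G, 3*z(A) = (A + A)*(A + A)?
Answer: 3136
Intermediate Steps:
z(A) = 4*A**2/3 (z(A) = ((A + A)*(A + A))/3 = ((2*A)*(2*A))/3 = (4*A**2)/3 = 4*A**2/3)
l(U) = 48 - 2*U (l(U) = (4/3)*6**2 - (U + U) = (4/3)*36 - 2*U = 48 - 2*U)
l(o(-4))**2 = (48 - 2*(-4))**2 = (48 + 8)**2 = 56**2 = 3136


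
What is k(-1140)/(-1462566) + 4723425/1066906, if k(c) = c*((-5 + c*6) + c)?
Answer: -467269636475/260070073466 ≈ -1.7967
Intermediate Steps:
k(c) = c*(-5 + 7*c) (k(c) = c*((-5 + 6*c) + c) = c*(-5 + 7*c))
k(-1140)/(-1462566) + 4723425/1066906 = -1140*(-5 + 7*(-1140))/(-1462566) + 4723425/1066906 = -1140*(-5 - 7980)*(-1/1462566) + 4723425*(1/1066906) = -1140*(-7985)*(-1/1462566) + 4723425/1066906 = 9102900*(-1/1462566) + 4723425/1066906 = -1517150/243761 + 4723425/1066906 = -467269636475/260070073466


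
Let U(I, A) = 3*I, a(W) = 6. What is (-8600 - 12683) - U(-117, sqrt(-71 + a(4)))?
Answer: -20932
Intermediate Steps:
(-8600 - 12683) - U(-117, sqrt(-71 + a(4))) = (-8600 - 12683) - 3*(-117) = -21283 - 1*(-351) = -21283 + 351 = -20932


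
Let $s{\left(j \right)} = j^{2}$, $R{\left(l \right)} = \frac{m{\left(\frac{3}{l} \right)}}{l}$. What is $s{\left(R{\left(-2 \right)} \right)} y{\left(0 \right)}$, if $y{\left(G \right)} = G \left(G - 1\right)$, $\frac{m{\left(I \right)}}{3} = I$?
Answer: $0$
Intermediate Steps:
$m{\left(I \right)} = 3 I$
$y{\left(G \right)} = G \left(-1 + G\right)$
$R{\left(l \right)} = \frac{9}{l^{2}}$ ($R{\left(l \right)} = \frac{3 \frac{3}{l}}{l} = \frac{9 \frac{1}{l}}{l} = \frac{9}{l^{2}}$)
$s{\left(R{\left(-2 \right)} \right)} y{\left(0 \right)} = \left(\frac{9}{4}\right)^{2} \cdot 0 \left(-1 + 0\right) = \left(9 \cdot \frac{1}{4}\right)^{2} \cdot 0 \left(-1\right) = \left(\frac{9}{4}\right)^{2} \cdot 0 = \frac{81}{16} \cdot 0 = 0$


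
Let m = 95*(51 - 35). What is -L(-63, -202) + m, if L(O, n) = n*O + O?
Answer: -11143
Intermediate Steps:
L(O, n) = O + O*n (L(O, n) = O*n + O = O + O*n)
m = 1520 (m = 95*16 = 1520)
-L(-63, -202) + m = -(-63)*(1 - 202) + 1520 = -(-63)*(-201) + 1520 = -1*12663 + 1520 = -12663 + 1520 = -11143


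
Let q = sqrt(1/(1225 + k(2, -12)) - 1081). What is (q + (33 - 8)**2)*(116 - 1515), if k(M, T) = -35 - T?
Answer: -874375 - 1399*I*sqrt(1561831922)/1202 ≈ -8.7438e+5 - 45997.0*I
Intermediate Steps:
q = I*sqrt(1561831922)/1202 (q = sqrt(1/(1225 + (-35 - 1*(-12))) - 1081) = sqrt(1/(1225 + (-35 + 12)) - 1081) = sqrt(1/(1225 - 23) - 1081) = sqrt(1/1202 - 1081) = sqrt(-1299361/1202) = I*sqrt(1561831922)/1202 ≈ 32.879*I)
(q + (33 - 8)**2)*(116 - 1515) = (I*sqrt(1561831922)/1202 + (33 - 8)**2)*(116 - 1515) = (I*sqrt(1561831922)/1202 + 25**2)*(-1399) = (I*sqrt(1561831922)/1202 + 625)*(-1399) = (625 + I*sqrt(1561831922)/1202)*(-1399) = -874375 - 1399*I*sqrt(1561831922)/1202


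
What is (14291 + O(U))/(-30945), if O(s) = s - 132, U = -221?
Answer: -4646/10315 ≈ -0.45041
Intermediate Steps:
O(s) = -132 + s
(14291 + O(U))/(-30945) = (14291 + (-132 - 221))/(-30945) = (14291 - 353)*(-1/30945) = 13938*(-1/30945) = -4646/10315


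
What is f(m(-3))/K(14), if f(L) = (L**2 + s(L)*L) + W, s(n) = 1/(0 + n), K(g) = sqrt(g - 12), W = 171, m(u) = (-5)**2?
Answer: 797*sqrt(2)/2 ≈ 563.56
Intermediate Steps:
m(u) = 25
K(g) = sqrt(-12 + g)
s(n) = 1/n
f(L) = 172 + L**2 (f(L) = (L**2 + L/L) + 171 = (L**2 + 1) + 171 = (1 + L**2) + 171 = 172 + L**2)
f(m(-3))/K(14) = (172 + 25**2)/(sqrt(-12 + 14)) = (172 + 625)/(sqrt(2)) = 797*(sqrt(2)/2) = 797*sqrt(2)/2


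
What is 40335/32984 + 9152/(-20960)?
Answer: 16986001/21604520 ≈ 0.78622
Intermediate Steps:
40335/32984 + 9152/(-20960) = 40335*(1/32984) + 9152*(-1/20960) = 40335/32984 - 286/655 = 16986001/21604520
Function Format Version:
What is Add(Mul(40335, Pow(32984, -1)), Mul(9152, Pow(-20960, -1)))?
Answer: Rational(16986001, 21604520) ≈ 0.78622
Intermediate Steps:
Add(Mul(40335, Pow(32984, -1)), Mul(9152, Pow(-20960, -1))) = Add(Mul(40335, Rational(1, 32984)), Mul(9152, Rational(-1, 20960))) = Add(Rational(40335, 32984), Rational(-286, 655)) = Rational(16986001, 21604520)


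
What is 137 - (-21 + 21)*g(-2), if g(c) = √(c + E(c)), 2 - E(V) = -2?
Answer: 137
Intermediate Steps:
E(V) = 4 (E(V) = 2 - 1*(-2) = 2 + 2 = 4)
g(c) = √(4 + c) (g(c) = √(c + 4) = √(4 + c))
137 - (-21 + 21)*g(-2) = 137 - (-21 + 21)*√(4 - 2) = 137 - 0*√2 = 137 - 1*0 = 137 + 0 = 137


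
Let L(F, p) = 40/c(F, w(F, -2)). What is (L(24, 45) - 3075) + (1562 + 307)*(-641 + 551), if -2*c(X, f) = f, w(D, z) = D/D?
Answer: -171365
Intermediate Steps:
w(D, z) = 1
c(X, f) = -f/2
L(F, p) = -80 (L(F, p) = 40/((-½*1)) = 40/(-½) = 40*(-2) = -80)
(L(24, 45) - 3075) + (1562 + 307)*(-641 + 551) = (-80 - 3075) + (1562 + 307)*(-641 + 551) = -3155 + 1869*(-90) = -3155 - 168210 = -171365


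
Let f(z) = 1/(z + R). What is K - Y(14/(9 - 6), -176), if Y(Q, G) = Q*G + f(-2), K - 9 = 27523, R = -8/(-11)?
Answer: 1190873/42 ≈ 28354.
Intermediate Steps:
R = 8/11 (R = -8*(-1/11) = 8/11 ≈ 0.72727)
f(z) = 1/(8/11 + z) (f(z) = 1/(z + 8/11) = 1/(8/11 + z))
K = 27532 (K = 9 + 27523 = 27532)
Y(Q, G) = -11/14 + G*Q (Y(Q, G) = Q*G + 11/(8 + 11*(-2)) = G*Q + 11/(8 - 22) = G*Q + 11/(-14) = G*Q + 11*(-1/14) = G*Q - 11/14 = -11/14 + G*Q)
K - Y(14/(9 - 6), -176) = 27532 - (-11/14 - 2464/(9 - 6)) = 27532 - (-11/14 - 2464/3) = 27532 - 1*(-34529/42) = 27532 + 34529/42 = 1190873/42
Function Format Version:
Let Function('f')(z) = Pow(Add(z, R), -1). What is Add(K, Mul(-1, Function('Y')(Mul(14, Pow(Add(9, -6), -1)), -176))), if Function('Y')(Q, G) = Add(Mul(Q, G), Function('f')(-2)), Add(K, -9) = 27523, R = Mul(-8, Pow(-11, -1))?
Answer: Rational(1190873, 42) ≈ 28354.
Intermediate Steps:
R = Rational(8, 11) (R = Mul(-8, Rational(-1, 11)) = Rational(8, 11) ≈ 0.72727)
Function('f')(z) = Pow(Add(Rational(8, 11), z), -1) (Function('f')(z) = Pow(Add(z, Rational(8, 11)), -1) = Pow(Add(Rational(8, 11), z), -1))
K = 27532 (K = Add(9, 27523) = 27532)
Function('Y')(Q, G) = Add(Rational(-11, 14), Mul(G, Q)) (Function('Y')(Q, G) = Add(Mul(Q, G), Mul(11, Pow(Add(8, Mul(11, -2)), -1))) = Add(Mul(G, Q), Mul(11, Pow(Add(8, -22), -1))) = Add(Mul(G, Q), Mul(11, Pow(-14, -1))) = Add(Mul(G, Q), Mul(11, Rational(-1, 14))) = Add(Mul(G, Q), Rational(-11, 14)) = Add(Rational(-11, 14), Mul(G, Q)))
Add(K, Mul(-1, Function('Y')(Mul(14, Pow(Add(9, -6), -1)), -176))) = Add(27532, Mul(-1, Add(Rational(-11, 14), Mul(-176, Mul(14, Pow(Add(9, -6), -1)))))) = Add(27532, Mul(-1, Add(Rational(-11, 14), Mul(-176, Mul(14, Pow(3, -1)))))) = Add(27532, Mul(-1, Add(Rational(-11, 14), Mul(-176, Mul(14, Rational(1, 3)))))) = Add(27532, Mul(-1, Add(Rational(-11, 14), Mul(-176, Rational(14, 3))))) = Add(27532, Mul(-1, Add(Rational(-11, 14), Rational(-2464, 3)))) = Add(27532, Mul(-1, Rational(-34529, 42))) = Add(27532, Rational(34529, 42)) = Rational(1190873, 42)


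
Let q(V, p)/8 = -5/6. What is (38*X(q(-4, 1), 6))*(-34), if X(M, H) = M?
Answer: 25840/3 ≈ 8613.3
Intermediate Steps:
q(V, p) = -20/3 (q(V, p) = 8*(-5/6) = 8*(-5*⅙) = 8*(-⅚) = -20/3)
(38*X(q(-4, 1), 6))*(-34) = (38*(-20/3))*(-34) = -760/3*(-34) = 25840/3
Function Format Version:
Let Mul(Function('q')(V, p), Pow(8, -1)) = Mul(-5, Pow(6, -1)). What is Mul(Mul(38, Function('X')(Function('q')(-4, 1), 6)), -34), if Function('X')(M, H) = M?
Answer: Rational(25840, 3) ≈ 8613.3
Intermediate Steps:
Function('q')(V, p) = Rational(-20, 3) (Function('q')(V, p) = Mul(8, Mul(-5, Pow(6, -1))) = Mul(8, Mul(-5, Rational(1, 6))) = Mul(8, Rational(-5, 6)) = Rational(-20, 3))
Mul(Mul(38, Function('X')(Function('q')(-4, 1), 6)), -34) = Mul(Mul(38, Rational(-20, 3)), -34) = Mul(Rational(-760, 3), -34) = Rational(25840, 3)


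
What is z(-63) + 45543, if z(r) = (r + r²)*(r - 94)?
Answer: -567699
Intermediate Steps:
z(r) = (-94 + r)*(r + r²) (z(r) = (r + r²)*(-94 + r) = (-94 + r)*(r + r²))
z(-63) + 45543 = -63*(-94 + (-63)² - 93*(-63)) + 45543 = -63*(-94 + 3969 + 5859) + 45543 = -63*9734 + 45543 = -613242 + 45543 = -567699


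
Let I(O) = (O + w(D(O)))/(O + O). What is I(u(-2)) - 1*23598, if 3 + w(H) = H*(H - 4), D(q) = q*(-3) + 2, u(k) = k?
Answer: -94419/4 ≈ -23605.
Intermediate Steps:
D(q) = 2 - 3*q (D(q) = -3*q + 2 = 2 - 3*q)
w(H) = -3 + H*(-4 + H) (w(H) = -3 + H*(H - 4) = -3 + H*(-4 + H))
I(O) = (-11 + (2 - 3*O)**2 + 13*O)/(2*O) (I(O) = (O + (-3 + (2 - 3*O)**2 - 4*(2 - 3*O)))/(O + O) = (O + (-3 + (2 - 3*O)**2 + (-8 + 12*O)))/((2*O)) = (1/(2*O))*(O + (-11 + (2 - 3*O)**2 + 12*O)) = (1/(2*O))*(-11 + (2 - 3*O)**2 + 13*O) = (-11 + (2 - 3*O)**2 + 13*O)/(2*O))
I(u(-2)) - 1*23598 = (1/2)*(-7 - 2 + 9*(-2)**2)/(-2) - 1*23598 = (1/2)*(-1/2)*(-7 - 2 + 9*4) - 23598 = (1/2)*(-1/2)*(-7 - 2 + 36) - 23598 = (1/2)*(-1/2)*27 - 23598 = -27/4 - 23598 = -94419/4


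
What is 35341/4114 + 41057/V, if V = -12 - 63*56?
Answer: -21900679/7281780 ≈ -3.0076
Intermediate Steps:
V = -3540 (V = -12 - 3528 = -3540)
35341/4114 + 41057/V = 35341/4114 + 41057/(-3540) = 35341*(1/4114) + 41057*(-1/3540) = 35341/4114 - 41057/3540 = -21900679/7281780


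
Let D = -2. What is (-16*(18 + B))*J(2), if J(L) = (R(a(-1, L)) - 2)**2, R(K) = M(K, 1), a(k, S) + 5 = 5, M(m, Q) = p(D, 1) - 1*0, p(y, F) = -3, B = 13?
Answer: -12400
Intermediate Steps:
M(m, Q) = -3 (M(m, Q) = -3 - 1*0 = -3 + 0 = -3)
a(k, S) = 0 (a(k, S) = -5 + 5 = 0)
R(K) = -3
J(L) = 25 (J(L) = (-3 - 2)**2 = (-5)**2 = 25)
(-16*(18 + B))*J(2) = -16*(18 + 13)*25 = -16*31*25 = -496*25 = -12400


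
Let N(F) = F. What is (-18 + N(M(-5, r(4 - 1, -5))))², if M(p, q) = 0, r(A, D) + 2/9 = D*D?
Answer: 324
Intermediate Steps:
r(A, D) = -2/9 + D² (r(A, D) = -2/9 + D*D = -2/9 + D²)
(-18 + N(M(-5, r(4 - 1, -5))))² = (-18 + 0)² = (-18)² = 324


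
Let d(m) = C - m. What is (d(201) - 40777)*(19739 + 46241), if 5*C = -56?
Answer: -2704467416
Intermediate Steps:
C = -56/5 (C = (⅕)*(-56) = -56/5 ≈ -11.200)
d(m) = -56/5 - m
(d(201) - 40777)*(19739 + 46241) = ((-56/5 - 1*201) - 40777)*(19739 + 46241) = ((-56/5 - 201) - 40777)*65980 = (-1061/5 - 40777)*65980 = -204946/5*65980 = -2704467416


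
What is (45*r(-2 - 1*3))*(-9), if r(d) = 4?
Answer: -1620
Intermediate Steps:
(45*r(-2 - 1*3))*(-9) = (45*4)*(-9) = 180*(-9) = -1620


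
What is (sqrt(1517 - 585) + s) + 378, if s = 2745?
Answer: 3123 + 2*sqrt(233) ≈ 3153.5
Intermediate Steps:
(sqrt(1517 - 585) + s) + 378 = (sqrt(1517 - 585) + 2745) + 378 = (sqrt(932) + 2745) + 378 = (2*sqrt(233) + 2745) + 378 = (2745 + 2*sqrt(233)) + 378 = 3123 + 2*sqrt(233)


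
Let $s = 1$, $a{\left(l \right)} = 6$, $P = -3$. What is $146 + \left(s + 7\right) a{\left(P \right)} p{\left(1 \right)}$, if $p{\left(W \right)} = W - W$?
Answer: $146$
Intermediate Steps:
$p{\left(W \right)} = 0$
$146 + \left(s + 7\right) a{\left(P \right)} p{\left(1 \right)} = 146 + \left(1 + 7\right) 6 \cdot 0 = 146 + 8 \cdot 6 \cdot 0 = 146 + 48 \cdot 0 = 146 + 0 = 146$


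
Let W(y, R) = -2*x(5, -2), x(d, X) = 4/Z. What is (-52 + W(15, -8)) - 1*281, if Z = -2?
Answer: -329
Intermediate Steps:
x(d, X) = -2 (x(d, X) = 4/(-2) = 4*(-½) = -2)
W(y, R) = 4 (W(y, R) = -2*(-2) = 4)
(-52 + W(15, -8)) - 1*281 = (-52 + 4) - 1*281 = -48 - 281 = -329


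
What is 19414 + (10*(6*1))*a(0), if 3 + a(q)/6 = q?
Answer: 18334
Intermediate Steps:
a(q) = -18 + 6*q
19414 + (10*(6*1))*a(0) = 19414 + (10*(6*1))*(-18 + 6*0) = 19414 + (10*6)*(-18 + 0) = 19414 + 60*(-18) = 19414 - 1080 = 18334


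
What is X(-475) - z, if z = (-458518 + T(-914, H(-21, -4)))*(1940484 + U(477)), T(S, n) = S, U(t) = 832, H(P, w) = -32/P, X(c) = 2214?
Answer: 891902694726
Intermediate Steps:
z = -891902692512 (z = (-458518 - 914)*(1940484 + 832) = -459432*1941316 = -891902692512)
X(-475) - z = 2214 - 1*(-891902692512) = 2214 + 891902692512 = 891902694726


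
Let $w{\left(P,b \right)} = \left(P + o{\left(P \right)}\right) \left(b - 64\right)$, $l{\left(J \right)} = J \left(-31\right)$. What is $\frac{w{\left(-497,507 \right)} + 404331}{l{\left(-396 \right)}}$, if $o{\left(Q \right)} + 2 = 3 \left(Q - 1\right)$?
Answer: $- \frac{119642}{3069} \approx -38.984$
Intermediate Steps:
$o{\left(Q \right)} = -5 + 3 Q$ ($o{\left(Q \right)} = -2 + 3 \left(Q - 1\right) = -2 + 3 \left(-1 + Q\right) = -2 + \left(-3 + 3 Q\right) = -5 + 3 Q$)
$l{\left(J \right)} = - 31 J$
$w{\left(P,b \right)} = \left(-64 + b\right) \left(-5 + 4 P\right)$ ($w{\left(P,b \right)} = \left(P + \left(-5 + 3 P\right)\right) \left(b - 64\right) = \left(-5 + 4 P\right) \left(-64 + b\right) = \left(-64 + b\right) \left(-5 + 4 P\right)$)
$\frac{w{\left(-497,507 \right)} + 404331}{l{\left(-396 \right)}} = \frac{\left(320 - -127232 - 2535 + 4 \left(-497\right) 507\right) + 404331}{\left(-31\right) \left(-396\right)} = \frac{\left(320 + 127232 - 2535 - 1007916\right) + 404331}{12276} = \left(-882899 + 404331\right) \frac{1}{12276} = \left(-478568\right) \frac{1}{12276} = - \frac{119642}{3069}$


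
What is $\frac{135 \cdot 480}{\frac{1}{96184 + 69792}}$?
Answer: $10755244800$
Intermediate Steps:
$\frac{135 \cdot 480}{\frac{1}{96184 + 69792}} = \frac{64800}{\frac{1}{165976}} = 64800 \frac{1}{\frac{1}{165976}} = 64800 \cdot 165976 = 10755244800$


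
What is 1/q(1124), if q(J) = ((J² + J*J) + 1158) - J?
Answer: 1/2526786 ≈ 3.9576e-7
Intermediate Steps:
q(J) = 1158 - J + 2*J² (q(J) = ((J² + J²) + 1158) - J = (2*J² + 1158) - J = (1158 + 2*J²) - J = 1158 - J + 2*J²)
1/q(1124) = 1/(1158 - 1*1124 + 2*1124²) = 1/(1158 - 1124 + 2*1263376) = 1/(1158 - 1124 + 2526752) = 1/2526786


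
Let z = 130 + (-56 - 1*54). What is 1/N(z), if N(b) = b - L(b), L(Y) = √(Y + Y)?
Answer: 1/18 + √10/180 ≈ 0.073124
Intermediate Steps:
L(Y) = √2*√Y (L(Y) = √(2*Y) = √2*√Y)
z = 20 (z = 130 + (-56 - 54) = 130 - 110 = 20)
N(b) = b - √2*√b
1/N(z) = 1/(20 - √2*√20) = 1/(20 - √2*2*√5) = 1/(20 - 2*√10)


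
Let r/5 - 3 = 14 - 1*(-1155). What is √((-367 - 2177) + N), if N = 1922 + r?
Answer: 3*√582 ≈ 72.374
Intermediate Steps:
r = 5860 (r = 15 + 5*(14 - 1*(-1155)) = 15 + 5*(14 + 1155) = 15 + 5*1169 = 15 + 5845 = 5860)
N = 7782 (N = 1922 + 5860 = 7782)
√((-367 - 2177) + N) = √((-367 - 2177) + 7782) = √(-2544 + 7782) = √5238 = 3*√582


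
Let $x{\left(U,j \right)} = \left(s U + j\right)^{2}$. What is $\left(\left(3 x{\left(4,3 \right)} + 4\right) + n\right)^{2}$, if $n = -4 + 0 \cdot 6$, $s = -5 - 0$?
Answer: $751689$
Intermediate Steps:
$s = -5$ ($s = -5 + 0 = -5$)
$n = -4$ ($n = -4 + 0 = -4$)
$x{\left(U,j \right)} = \left(j - 5 U\right)^{2}$ ($x{\left(U,j \right)} = \left(- 5 U + j\right)^{2} = \left(j - 5 U\right)^{2}$)
$\left(\left(3 x{\left(4,3 \right)} + 4\right) + n\right)^{2} = \left(\left(3 \left(3 - 20\right)^{2} + 4\right) - 4\right)^{2} = \left(\left(3 \left(-17\right)^{2} + 4\right) - 4\right)^{2} = \left(\left(3 \cdot 289 + 4\right) - 4\right)^{2} = \left(\left(867 + 4\right) - 4\right)^{2} = \left(871 - 4\right)^{2} = 867^{2} = 751689$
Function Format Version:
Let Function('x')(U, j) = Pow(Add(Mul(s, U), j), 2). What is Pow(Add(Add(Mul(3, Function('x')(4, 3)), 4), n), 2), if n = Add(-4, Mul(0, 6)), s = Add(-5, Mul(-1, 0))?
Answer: 751689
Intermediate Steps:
s = -5 (s = Add(-5, 0) = -5)
n = -4 (n = Add(-4, 0) = -4)
Function('x')(U, j) = Pow(Add(j, Mul(-5, U)), 2) (Function('x')(U, j) = Pow(Add(Mul(-5, U), j), 2) = Pow(Add(j, Mul(-5, U)), 2))
Pow(Add(Add(Mul(3, Function('x')(4, 3)), 4), n), 2) = Pow(Add(Add(Mul(3, Pow(Add(3, Mul(-5, 4)), 2)), 4), -4), 2) = Pow(Add(Add(Mul(3, Pow(Add(3, -20), 2)), 4), -4), 2) = Pow(Add(Add(Mul(3, Pow(-17, 2)), 4), -4), 2) = Pow(Add(Add(Mul(3, 289), 4), -4), 2) = Pow(Add(Add(867, 4), -4), 2) = Pow(Add(871, -4), 2) = Pow(867, 2) = 751689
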